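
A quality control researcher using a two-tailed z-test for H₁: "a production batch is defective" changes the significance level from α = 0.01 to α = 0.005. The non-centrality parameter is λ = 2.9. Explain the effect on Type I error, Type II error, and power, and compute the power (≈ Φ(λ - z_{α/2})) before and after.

Decreasing α from 0.01 to 0.005:
• Type I error rate decreases (α is the Type I rate by definition).
• Critical value moves from z_{α/2} = 2.576 to 2.807, so power = Φ(λ - z_{α/2}) goes from Φ(2.9 - 2.576) = 0.627 to Φ(2.9 - 2.807) = 0.537.
• Type II error rate β = 1 - power therefore increases (0.373 → 0.463).
Appropriate when false positives are costly — here, scrapping a good batch — wasted material and cost for no reason.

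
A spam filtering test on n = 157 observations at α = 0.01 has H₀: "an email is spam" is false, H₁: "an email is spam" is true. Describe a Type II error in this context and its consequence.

Type II error: failing to reject H₀ when it is false — concluding that an email is spam is not supported when in fact it is. Consequence: a spam email lands in the inbox.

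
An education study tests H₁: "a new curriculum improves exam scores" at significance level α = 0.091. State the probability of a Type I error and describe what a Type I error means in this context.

P(Type I error) = α = 0.091. A Type I error is rejecting H₀ when H₀ is actually true (false positive) — here, concluding that a new curriculum improves exam scores when in fact this is not the case. Consequence: adopting a curriculum that gives no real benefit — disruption for nothing.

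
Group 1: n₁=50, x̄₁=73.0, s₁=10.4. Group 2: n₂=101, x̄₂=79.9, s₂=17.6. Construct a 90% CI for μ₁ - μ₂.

Difference = -6.9. SE = √(10.4²/50 + 17.6²/101) = 2.287. CI = (-10.66, -3.14)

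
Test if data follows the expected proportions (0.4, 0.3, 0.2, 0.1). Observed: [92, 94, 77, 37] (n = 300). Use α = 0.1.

Expected: [120.0, 90.0, 60.0, 30.0]. χ² = 13.161. df = 3, critical = 6.251. Reject H₀.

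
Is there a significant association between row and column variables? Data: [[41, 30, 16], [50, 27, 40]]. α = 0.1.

χ² = 7.075. df = 2, critical = 4.605. Reject H₀. Variables are dependent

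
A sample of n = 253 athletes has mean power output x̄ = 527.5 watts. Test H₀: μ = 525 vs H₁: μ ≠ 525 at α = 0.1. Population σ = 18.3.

z = (x̄ - μ₀)/(σ/√n) = (527.5 - 525)/(18.3/√253) = 2.173. Critical value: ±1.645. Since |2.173| > 1.645, Reject H₀.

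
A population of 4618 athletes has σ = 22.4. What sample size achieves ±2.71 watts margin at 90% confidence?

Without FPC: n₀ = (1.645×22.4/2.71)² = 184.88. With FPC: n = n₀N/(n₀+N-1) = 177.8 → n = 178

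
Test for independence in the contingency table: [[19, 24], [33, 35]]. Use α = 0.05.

χ² = 0.2. df = 1, critical = 3.841. Fail to reject H₀. No evidence of dependence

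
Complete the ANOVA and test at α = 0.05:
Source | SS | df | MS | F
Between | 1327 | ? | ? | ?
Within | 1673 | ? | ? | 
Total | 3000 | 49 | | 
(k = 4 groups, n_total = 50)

df_between = 3, df_within = 46. MS_between = 442.33, MS_within = 36.37. F = 12.162, F_crit ≈ 2.807. Reject H₀.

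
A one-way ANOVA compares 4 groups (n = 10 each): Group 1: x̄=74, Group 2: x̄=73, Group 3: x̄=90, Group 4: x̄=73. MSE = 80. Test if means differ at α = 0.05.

Grand mean = 77.5. SS_between = 2090.0, MS_between = 696.67. F = 8.708, F_crit ≈ 2.866. Reject H₀.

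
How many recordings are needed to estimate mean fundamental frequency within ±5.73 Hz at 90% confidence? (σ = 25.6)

n = (z*σ/E)² = (1.645×25.6/5.73)² = 54.01 → n = 55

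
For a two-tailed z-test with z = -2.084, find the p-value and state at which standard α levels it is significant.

p = 2·P(Z > |-2.084|) = 2·(1 - Φ(2.084)) ≈ 0.0372. Significant at α = 0.1; Significant at α = 0.05.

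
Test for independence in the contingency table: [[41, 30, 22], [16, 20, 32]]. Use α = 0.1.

χ² = 11.205. df = 2, critical = 4.605. Reject H₀. Variables are dependent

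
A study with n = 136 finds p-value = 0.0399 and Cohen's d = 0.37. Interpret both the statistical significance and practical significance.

Statistically significant (p = 0.0399 < 0.05). Cohen's d = 0.37 indicates a small effect size. Both statistical and practical significance should be considered.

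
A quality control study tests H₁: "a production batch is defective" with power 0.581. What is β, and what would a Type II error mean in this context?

β = 1 - power = 1 - 0.581 = 0.419. A Type II error is failing to reject H₀ when H₀ is false (false negative) — here, failing to conclude that a production batch is defective when in fact it is true. Consequence: shipping a defective batch — faulty products reach customers.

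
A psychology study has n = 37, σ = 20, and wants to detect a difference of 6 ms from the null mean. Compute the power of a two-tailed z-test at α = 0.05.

SE = σ/√n = 20/√37 = 3.288. Non-centrality λ = d/SE = 6/3.288 = 1.825. Power ≈ Φ(λ - z_{α/2}) = Φ(1.825 - 1.96) = Φ(-0.135) = 0.446.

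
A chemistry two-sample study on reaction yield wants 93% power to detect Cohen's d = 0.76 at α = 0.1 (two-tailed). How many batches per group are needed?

z_{α/2} = 1.645, z_β = Φ⁻¹(0.93) = 1.476. For medium effect (d = 0.76): n per group = 2(z_{α/2} + z_β)²/d² = 2(1.645 + 1.476)²/0.76² = 33.7 → 34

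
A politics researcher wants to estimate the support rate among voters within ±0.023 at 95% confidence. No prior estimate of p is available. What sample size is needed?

Conservative approach: use p = 0.5 (maximizes p(1-p) = 0.25). n = z²(0.25)/E² = 1.96²×0.25/0.023² = 1815.5 → n = 1816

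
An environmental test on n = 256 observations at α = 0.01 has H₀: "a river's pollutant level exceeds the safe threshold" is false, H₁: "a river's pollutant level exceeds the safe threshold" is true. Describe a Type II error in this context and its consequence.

Type II error: failing to reject H₀ when it is false — concluding that a river's pollutant level exceeds the safe threshold is not supported when in fact it is. Consequence: allowing unsafe pollution to continue.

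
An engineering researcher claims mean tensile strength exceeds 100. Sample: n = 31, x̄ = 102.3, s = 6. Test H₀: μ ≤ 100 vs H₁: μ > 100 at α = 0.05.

t = (102.3 - 100)/(6/√31) = 2.134, df = 30. Critical t = 1.697. Reject H₀.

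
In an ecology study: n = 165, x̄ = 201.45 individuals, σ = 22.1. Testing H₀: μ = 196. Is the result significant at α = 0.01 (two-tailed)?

z = (201.45 - 196)/(22.1/√165) = 3.168. Since |z| > 2.576, significant at α = 0.01.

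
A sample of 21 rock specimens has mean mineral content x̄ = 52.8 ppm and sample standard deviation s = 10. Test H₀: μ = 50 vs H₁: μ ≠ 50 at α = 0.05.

t = (x̄ - μ₀)/(s/√n) = (52.8 - 50)/(10/√21) = 1.283. df = 20, critical t = ±2.086. Fail to reject H₀.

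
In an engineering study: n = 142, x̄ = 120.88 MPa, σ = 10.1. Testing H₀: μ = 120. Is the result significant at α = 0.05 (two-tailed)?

z = (120.88 - 120)/(10.1/√142) = 1.038. Since |z| ≤ 1.96, not significant at α = 0.05.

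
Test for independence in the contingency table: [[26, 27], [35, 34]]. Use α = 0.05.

χ² = 0.033. df = 1, critical = 3.841. Fail to reject H₀. No evidence of dependence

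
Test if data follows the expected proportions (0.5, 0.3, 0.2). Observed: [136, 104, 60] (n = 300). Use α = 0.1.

Expected: [150.0, 90.0, 60.0]. χ² = 3.484. df = 2, critical = 4.605. Fail to reject H₀.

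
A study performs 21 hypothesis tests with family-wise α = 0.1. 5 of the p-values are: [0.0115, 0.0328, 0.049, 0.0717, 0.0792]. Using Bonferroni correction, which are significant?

Bonferroni α = 0.1/21 = 0.00476. None of the given p-values are significant.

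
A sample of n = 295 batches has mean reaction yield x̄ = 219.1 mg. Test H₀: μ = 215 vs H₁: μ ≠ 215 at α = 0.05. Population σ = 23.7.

z = (x̄ - μ₀)/(σ/√n) = (219.1 - 215)/(23.7/√295) = 2.971. Critical value: ±1.96. Since |2.971| > 1.96, Reject H₀.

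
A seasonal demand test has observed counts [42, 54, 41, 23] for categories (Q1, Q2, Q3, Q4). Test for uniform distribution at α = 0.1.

Expected = 40 each. χ² = Σ(O-E)²/E = 12.25. df = 3, critical value = 6.251. Reject H₀.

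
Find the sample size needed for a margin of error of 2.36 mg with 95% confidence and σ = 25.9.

n = (z*σ/E)² = (1.96×25.9/2.36)² = 462.7 → n = 463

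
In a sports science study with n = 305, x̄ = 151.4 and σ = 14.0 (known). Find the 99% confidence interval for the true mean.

CI = x̄ ± z*(σ/√n) = 151.4 ± 2.576(14.0/√305) = 151.4 ± 2.07 = (149.33, 153.47)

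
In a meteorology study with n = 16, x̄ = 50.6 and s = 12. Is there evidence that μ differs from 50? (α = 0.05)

t = (x̄ - μ₀)/(s/√n) = (50.6 - 50)/(12/√16) = 0.2. df = 15, critical t = ±2.131. Fail to reject H₀.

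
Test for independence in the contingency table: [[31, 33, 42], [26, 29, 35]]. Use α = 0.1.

χ² = 0.027. df = 2, critical = 4.605. Fail to reject H₀. No evidence of dependence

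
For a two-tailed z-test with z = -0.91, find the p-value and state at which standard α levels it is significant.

p = 2·P(Z > |-0.91|) = 2·(1 - Φ(0.91)) ≈ 0.3628. Not significant at any standard level.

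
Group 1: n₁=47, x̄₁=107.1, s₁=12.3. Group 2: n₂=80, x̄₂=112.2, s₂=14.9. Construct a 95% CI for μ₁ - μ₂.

Difference = -5.1. SE = √(12.3²/47 + 14.9²/80) = 2.448. CI = (-9.9, -0.3)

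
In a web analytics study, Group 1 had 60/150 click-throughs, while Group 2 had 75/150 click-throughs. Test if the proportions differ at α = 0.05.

p̂₁ = 0.4, p̂₂ = 0.5, pooled p̂ = 0.45. z = -1.741. Critical: ±1.96. Fail to reject H₀.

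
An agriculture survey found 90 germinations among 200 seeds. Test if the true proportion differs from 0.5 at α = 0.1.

p̂ = 0.45, p₀ = 0.5. z = (p̂ - p₀)/√(p₀(1-p₀)/n) = -1.414. Critical: ±1.645. Fail to reject H₀.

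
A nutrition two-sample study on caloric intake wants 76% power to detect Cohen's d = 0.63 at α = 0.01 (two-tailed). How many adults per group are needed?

z_{α/2} = 2.576, z_β = Φ⁻¹(0.76) = 0.706. For medium effect (d = 0.63): n per group = 2(z_{α/2} + z_β)²/d² = 2(2.576 + 0.706)²/0.63² = 54.3 → 55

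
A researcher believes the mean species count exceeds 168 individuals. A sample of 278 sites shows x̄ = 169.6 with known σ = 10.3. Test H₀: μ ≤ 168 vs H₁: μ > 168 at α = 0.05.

z = 2.59. Critical value: 1.645. Reject H₀.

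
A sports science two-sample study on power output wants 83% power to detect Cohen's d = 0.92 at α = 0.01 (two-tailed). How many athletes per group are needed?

z_{α/2} = 2.576, z_β = Φ⁻¹(0.83) = 0.954. For large effect (d = 0.92): n per group = 2(z_{α/2} + z_β)²/d² = 2(2.576 + 0.954)²/0.92² = 29.4 → 30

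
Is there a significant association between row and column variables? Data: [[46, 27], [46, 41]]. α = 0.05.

χ² = 1.67. df = 1, critical = 3.841. Fail to reject H₀. No evidence of dependence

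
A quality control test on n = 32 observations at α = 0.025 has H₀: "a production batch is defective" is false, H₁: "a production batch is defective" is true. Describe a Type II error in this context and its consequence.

Type II error: failing to reject H₀ when it is false — concluding that a production batch is defective is not supported when in fact it is. Consequence: shipping a defective batch — faulty products reach customers.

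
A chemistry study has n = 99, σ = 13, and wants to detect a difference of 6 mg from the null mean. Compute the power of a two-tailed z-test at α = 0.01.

SE = σ/√n = 13/√99 = 1.307. Non-centrality λ = d/SE = 6/1.307 = 4.592. Power ≈ Φ(λ - z_{α/2}) = Φ(4.592 - 2.576) = Φ(2.016) = 0.978.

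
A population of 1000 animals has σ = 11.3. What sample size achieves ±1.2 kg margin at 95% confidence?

Without FPC: n₀ = (1.96×11.3/1.2)² = 340.649. With FPC: n = n₀N/(n₀+N-1) = 254.3 → n = 255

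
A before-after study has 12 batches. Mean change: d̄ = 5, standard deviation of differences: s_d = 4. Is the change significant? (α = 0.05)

t = d̄/(s_d/√n) = 5/(4/√12) = 4.33. df = 11, critical t = ±2.201. Reject H₀.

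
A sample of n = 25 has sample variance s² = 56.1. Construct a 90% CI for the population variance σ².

df = 24. χ²_{0.05} = 36.415, χ²_{0.95} = 13.848. CI for σ² = ((n-1)s²/χ²_{α/2}, (n-1)s²/χ²_{1-α/2}) = (24·56.1/36.415, 24·56.1/13.848) = (36.97, 97.23)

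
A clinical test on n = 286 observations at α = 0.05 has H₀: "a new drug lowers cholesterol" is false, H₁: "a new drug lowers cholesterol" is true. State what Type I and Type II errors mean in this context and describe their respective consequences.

Type I (false positive): concluding that a new drug lowers cholesterol when it is not — approving an ineffective drug — patients take a useless medication and may skip effective alternatives. Type II (false negative): failing to conclude that a new drug lowers cholesterol when it is — shelving an effective drug — patients miss out on a treatment that would have helped. Which is costlier depends on domain priorities and is a judgement call rather than a statistical fact.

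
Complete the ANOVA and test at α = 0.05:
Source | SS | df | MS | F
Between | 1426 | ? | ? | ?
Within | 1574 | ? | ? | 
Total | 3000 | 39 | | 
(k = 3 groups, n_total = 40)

df_between = 2, df_within = 37. MS_between = 713.0, MS_within = 42.54. F = 16.76, F_crit ≈ 3.252. Reject H₀.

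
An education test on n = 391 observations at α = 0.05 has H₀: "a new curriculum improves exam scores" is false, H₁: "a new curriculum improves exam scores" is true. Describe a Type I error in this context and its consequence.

Type I error: rejecting H₀ when it is true — concluding that a new curriculum improves exam scores when in fact it is not. Consequence: adopting a curriculum that gives no real benefit — disruption for nothing.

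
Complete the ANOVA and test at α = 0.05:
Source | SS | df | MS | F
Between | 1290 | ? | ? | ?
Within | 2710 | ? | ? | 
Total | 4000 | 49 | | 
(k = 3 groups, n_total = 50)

df_between = 2, df_within = 47. MS_between = 645.0, MS_within = 57.66. F = 11.186, F_crit ≈ 3.195. Reject H₀.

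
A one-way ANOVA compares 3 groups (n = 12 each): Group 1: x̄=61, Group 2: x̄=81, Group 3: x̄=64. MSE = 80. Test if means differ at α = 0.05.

Grand mean = 68.67. SS_between = 2792.0, MS_between = 1396.0. F = 17.45, F_crit ≈ 3.285. Reject H₀.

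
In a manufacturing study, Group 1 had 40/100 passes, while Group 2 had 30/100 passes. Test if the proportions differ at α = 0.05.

p̂₁ = 0.4, p̂₂ = 0.3, pooled p̂ = 0.35. z = 1.482. Critical: ±1.96. Fail to reject H₀.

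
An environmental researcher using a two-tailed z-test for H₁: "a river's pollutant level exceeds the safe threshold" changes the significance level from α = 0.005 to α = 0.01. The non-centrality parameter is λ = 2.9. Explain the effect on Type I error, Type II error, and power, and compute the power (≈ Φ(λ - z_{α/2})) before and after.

Increasing α from 0.005 to 0.01:
• Type I error rate increases (α is the Type I rate by definition).
• Critical value moves from z_{α/2} = 2.807 to 2.576, so power = Φ(λ - z_{α/2}) goes from Φ(2.9 - 2.807) = 0.537 to Φ(2.9 - 2.576) = 0.627.
• Type II error rate β = 1 - power therefore decreases (0.463 → 0.373).
Appropriate when false negatives are costly — here, allowing unsafe pollution to continue.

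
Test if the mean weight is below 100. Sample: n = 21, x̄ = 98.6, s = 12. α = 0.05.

t = (98.6 - 100)/(12/√21) = -0.535, df = 20. Critical t = -1.725. Fail to reject H₀.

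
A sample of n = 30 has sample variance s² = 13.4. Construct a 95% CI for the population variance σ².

df = 29. χ²_{0.025} = 45.722, χ²_{0.975} = 16.047. CI for σ² = ((n-1)s²/χ²_{α/2}, (n-1)s²/χ²_{1-α/2}) = (29·13.4/45.722, 29·13.4/16.047) = (8.5, 24.22)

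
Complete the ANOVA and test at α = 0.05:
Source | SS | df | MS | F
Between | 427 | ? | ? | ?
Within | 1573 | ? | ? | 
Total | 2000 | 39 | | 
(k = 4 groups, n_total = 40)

df_between = 3, df_within = 36. MS_between = 142.33, MS_within = 43.69. F = 3.257, F_crit ≈ 2.866. Reject H₀.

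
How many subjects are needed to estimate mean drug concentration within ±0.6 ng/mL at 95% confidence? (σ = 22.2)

n = (z*σ/E)² = (1.96×22.2/0.6)² = 5259.2 → n = 5260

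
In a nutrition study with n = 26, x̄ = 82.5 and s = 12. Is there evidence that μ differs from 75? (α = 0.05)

t = (x̄ - μ₀)/(s/√n) = (82.5 - 75)/(12/√26) = 3.187. df = 25, critical t = ±2.06. Reject H₀.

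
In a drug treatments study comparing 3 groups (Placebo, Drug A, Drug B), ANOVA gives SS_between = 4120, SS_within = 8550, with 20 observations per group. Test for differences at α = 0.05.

df_between = 2, df_within = 57. F = MS_between/MS_within = 2060.0/150.0 = 13.733. F_crit ≈ 3.159. Reject H₀. At least one mean differs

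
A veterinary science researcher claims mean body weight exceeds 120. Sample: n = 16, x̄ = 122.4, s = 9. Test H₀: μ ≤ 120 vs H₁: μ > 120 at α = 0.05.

t = (122.4 - 120)/(9/√16) = 1.067, df = 15. Critical t = 1.753. Fail to reject H₀.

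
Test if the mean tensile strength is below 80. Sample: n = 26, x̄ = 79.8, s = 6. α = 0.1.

t = (79.8 - 80)/(6/√26) = -0.17, df = 25. Critical t = -1.316. Fail to reject H₀.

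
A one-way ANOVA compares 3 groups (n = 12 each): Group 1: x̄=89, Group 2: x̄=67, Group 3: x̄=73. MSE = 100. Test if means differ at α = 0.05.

Grand mean = 76.33. SS_between = 3104.0, MS_between = 1552.0. F = 15.52, F_crit ≈ 3.285. Reject H₀.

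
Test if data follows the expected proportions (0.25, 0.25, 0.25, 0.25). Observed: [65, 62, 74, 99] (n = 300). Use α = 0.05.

Expected: [75.0, 75.0, 75.0, 75.0]. χ² = 11.28. df = 3, critical = 7.815. Reject H₀.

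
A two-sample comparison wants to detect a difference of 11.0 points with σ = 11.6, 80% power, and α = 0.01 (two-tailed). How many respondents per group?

n per group = 2(z_α/2 + z_β)²σ²/d² = 2×(2.576 + 0.84)²×11.6²/11.0² = 26.0 → n = 26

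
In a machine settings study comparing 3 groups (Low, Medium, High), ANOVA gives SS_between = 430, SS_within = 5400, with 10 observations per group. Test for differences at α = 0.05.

df_between = 2, df_within = 27. F = MS_between/MS_within = 215.0/200.0 = 1.075. F_crit ≈ 3.354. Fail to reject H₀.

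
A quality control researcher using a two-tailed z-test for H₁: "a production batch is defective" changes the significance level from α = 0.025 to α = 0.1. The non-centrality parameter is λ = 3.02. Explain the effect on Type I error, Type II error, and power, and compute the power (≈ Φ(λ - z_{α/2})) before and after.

Increasing α from 0.025 to 0.1:
• Type I error rate increases (α is the Type I rate by definition).
• Critical value moves from z_{α/2} = 2.241 to 1.645, so power = Φ(λ - z_{α/2}) goes from Φ(3.02 - 2.241) = 0.782 to Φ(3.02 - 1.645) = 0.915.
• Type II error rate β = 1 - power therefore decreases (0.218 → 0.085).
Appropriate when false negatives are costly — here, shipping a defective batch — faulty products reach customers.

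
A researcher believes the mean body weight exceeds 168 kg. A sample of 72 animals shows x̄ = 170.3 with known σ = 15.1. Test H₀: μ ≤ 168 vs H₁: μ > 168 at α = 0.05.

z = 1.292. Critical value: 1.645. Fail to reject H₀.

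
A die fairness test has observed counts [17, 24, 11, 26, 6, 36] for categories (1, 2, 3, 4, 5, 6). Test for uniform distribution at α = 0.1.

Expected = 20 each. χ² = Σ(O-E)²/E = 29.7. df = 5, critical value = 9.236. Reject H₀.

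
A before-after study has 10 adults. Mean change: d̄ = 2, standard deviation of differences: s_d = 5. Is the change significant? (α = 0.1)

t = d̄/(s_d/√n) = 2/(5/√10) = 1.265. df = 9, critical t = ±1.833. Fail to reject H₀.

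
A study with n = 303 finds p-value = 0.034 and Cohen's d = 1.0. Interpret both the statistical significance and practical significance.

Statistically significant (p = 0.034 < 0.05). Cohen's d = 1.0 indicates a large effect size. Both statistical and practical significance should be considered.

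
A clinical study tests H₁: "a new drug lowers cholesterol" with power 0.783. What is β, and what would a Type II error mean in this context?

β = 1 - power = 1 - 0.783 = 0.217. A Type II error is failing to reject H₀ when H₀ is false (false negative) — here, failing to conclude that a new drug lowers cholesterol when in fact it is true. Consequence: shelving an effective drug — patients miss out on a treatment that would have helped.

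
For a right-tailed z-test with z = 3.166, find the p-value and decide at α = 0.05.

p = P(Z > 3.166) = 1 - Φ(3.166) ≈ 0.0008. Since p < 0.05, reject H₀ (significant) at α = 0.05.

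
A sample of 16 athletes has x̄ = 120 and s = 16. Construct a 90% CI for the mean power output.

CI = x̄ ± t*(s/√n) = 120 ± 1.753(16/√16) = (112.99, 127.01)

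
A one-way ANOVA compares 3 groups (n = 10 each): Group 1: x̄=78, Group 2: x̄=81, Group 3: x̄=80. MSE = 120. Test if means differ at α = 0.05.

Grand mean = 79.67. SS_between = 46.67, MS_between = 23.33. F = 0.194, F_crit ≈ 3.354. Fail to reject H₀.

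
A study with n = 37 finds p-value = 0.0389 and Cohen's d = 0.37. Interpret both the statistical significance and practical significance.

Statistically significant (p = 0.0389 < 0.05). Cohen's d = 0.37 indicates a small effect size. Both statistical and practical significance should be considered.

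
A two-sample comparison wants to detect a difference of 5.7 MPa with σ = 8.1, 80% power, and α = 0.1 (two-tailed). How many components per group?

n per group = 2(z_α/2 + z_β)²σ²/d² = 2×(1.645 + 0.84)²×8.1²/5.7² = 24.9 → n = 25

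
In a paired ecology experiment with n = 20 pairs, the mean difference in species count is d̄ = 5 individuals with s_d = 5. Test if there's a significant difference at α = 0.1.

t = d̄/(s_d/√n) = 5/(5/√20) = 4.472. df = 19, critical t = ±1.729. Reject H₀.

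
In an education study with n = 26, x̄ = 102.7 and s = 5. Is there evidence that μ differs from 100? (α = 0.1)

t = (x̄ - μ₀)/(s/√n) = (102.7 - 100)/(5/√26) = 2.753. df = 25, critical t = ±1.708. Reject H₀.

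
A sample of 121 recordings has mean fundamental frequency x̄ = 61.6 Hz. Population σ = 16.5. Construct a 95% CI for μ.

CI = x̄ ± z*(σ/√n) = 61.6 ± 1.96(16.5/√121) = 61.6 ± 2.94 = (58.66, 64.54)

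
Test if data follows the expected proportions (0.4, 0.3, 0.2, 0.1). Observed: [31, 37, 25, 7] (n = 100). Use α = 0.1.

Expected: [40.0, 30.0, 20.0, 10.0]. χ² = 5.808. df = 3, critical = 6.251. Fail to reject H₀.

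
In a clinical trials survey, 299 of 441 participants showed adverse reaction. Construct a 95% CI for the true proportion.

p̂ = 0.678. CI = p̂ ± z*√(p̂(1-p̂)/n) = (0.634, 0.722)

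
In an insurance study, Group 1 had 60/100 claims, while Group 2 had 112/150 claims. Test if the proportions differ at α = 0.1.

p̂₁ = 0.6, p̂₂ = 0.747, pooled p̂ = 0.688. z = -2.452. Critical: ±1.645. Reject H₀.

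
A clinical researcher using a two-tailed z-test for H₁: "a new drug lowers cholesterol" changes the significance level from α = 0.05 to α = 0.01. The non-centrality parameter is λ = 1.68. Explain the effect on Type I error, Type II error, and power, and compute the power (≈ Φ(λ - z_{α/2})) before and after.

Decreasing α from 0.05 to 0.01:
• Type I error rate decreases (α is the Type I rate by definition).
• Critical value moves from z_{α/2} = 1.96 to 2.576, so power = Φ(λ - z_{α/2}) goes from Φ(1.68 - 1.96) = 0.39 to Φ(1.68 - 2.576) = 0.185.
• Type II error rate β = 1 - power therefore increases (0.61 → 0.815).
Appropriate when false positives are costly — here, approving an ineffective drug — patients take a useless medication and may skip effective alternatives.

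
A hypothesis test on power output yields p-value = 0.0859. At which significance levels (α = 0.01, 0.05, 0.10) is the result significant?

p = 0.0859. Significant at: α = 0.1.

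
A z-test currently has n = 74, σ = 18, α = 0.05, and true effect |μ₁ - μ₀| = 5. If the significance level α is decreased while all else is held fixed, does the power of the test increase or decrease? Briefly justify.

Power decreases: a smaller α raises the critical value, so less of the H₁ sampling distribution falls in the rejection region.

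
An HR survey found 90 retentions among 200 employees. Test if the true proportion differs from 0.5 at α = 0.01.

p̂ = 0.45, p₀ = 0.5. z = (p̂ - p₀)/√(p₀(1-p₀)/n) = -1.414. Critical: ±2.576. Fail to reject H₀.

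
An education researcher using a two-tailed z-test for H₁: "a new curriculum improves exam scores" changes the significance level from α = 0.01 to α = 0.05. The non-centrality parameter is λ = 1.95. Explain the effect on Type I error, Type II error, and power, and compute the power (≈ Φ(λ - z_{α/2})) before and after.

Increasing α from 0.01 to 0.05:
• Type I error rate increases (α is the Type I rate by definition).
• Critical value moves from z_{α/2} = 2.576 to 1.96, so power = Φ(λ - z_{α/2}) goes from Φ(1.95 - 2.576) = 0.266 to Φ(1.95 - 1.96) = 0.496.
• Type II error rate β = 1 - power therefore decreases (0.734 → 0.504).
Appropriate when false negatives are costly — here, keeping the old curriculum when the new one would have helped students.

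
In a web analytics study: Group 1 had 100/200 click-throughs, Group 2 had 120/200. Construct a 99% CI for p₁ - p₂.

p̂₁ = 0.5, p̂₂ = 0.6. Difference = -0.1. CI = (-0.228, 0.028)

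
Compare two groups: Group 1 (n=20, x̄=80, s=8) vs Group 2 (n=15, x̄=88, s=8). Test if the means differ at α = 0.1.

Pooled sp = 8.0. t = -2.928, df = 33. Critical t = ±1.692. Reject H₀.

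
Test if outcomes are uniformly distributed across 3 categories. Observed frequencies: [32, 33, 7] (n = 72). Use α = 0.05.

Expected = 24 each. χ² = Σ(O-E)²/E = 18.083. df = 2, critical value = 5.991. Reject H₀.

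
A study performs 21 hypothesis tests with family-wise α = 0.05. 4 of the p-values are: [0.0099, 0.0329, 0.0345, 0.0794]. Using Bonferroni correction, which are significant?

Bonferroni α = 0.05/21 = 0.00238. None of the given p-values are significant.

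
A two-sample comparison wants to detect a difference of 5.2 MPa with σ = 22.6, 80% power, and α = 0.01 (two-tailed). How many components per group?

n per group = 2(z_α/2 + z_β)²σ²/d² = 2×(2.576 + 0.84)²×22.6²/5.2² = 440.8 → n = 441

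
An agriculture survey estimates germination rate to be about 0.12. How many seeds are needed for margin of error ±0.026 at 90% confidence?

n = z²p(1-p)/E² = 1.645²×0.12×0.88/0.026² = 422.7 → n = 423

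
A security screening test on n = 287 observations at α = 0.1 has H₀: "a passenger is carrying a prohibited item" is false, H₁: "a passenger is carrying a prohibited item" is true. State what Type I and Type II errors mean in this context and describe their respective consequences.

Type I (false positive): concluding that a passenger is carrying a prohibited item when it is not — detaining an innocent passenger — delay and inconvenience. Type II (false negative): failing to conclude that a passenger is carrying a prohibited item when it is — letting a prohibited item through — security breach. Which is costlier depends on domain priorities and is a judgement call rather than a statistical fact.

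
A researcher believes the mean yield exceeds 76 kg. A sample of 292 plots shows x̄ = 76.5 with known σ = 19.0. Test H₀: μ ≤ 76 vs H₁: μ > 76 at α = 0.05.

z = 0.45. Critical value: 1.645. Fail to reject H₀.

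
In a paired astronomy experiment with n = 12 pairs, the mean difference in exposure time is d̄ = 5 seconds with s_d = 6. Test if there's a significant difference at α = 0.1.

t = d̄/(s_d/√n) = 5/(6/√12) = 2.887. df = 11, critical t = ±1.796. Reject H₀.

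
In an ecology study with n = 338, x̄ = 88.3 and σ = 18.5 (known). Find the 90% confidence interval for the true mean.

CI = x̄ ± z*(σ/√n) = 88.3 ± 1.645(18.5/√338) = 88.3 ± 1.66 = (86.64, 89.96)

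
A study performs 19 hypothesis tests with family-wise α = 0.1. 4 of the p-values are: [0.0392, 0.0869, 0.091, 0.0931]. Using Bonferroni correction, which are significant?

Bonferroni α = 0.1/19 = 0.00526. None of the given p-values are significant.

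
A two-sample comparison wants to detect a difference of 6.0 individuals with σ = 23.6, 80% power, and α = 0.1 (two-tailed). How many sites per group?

n per group = 2(z_α/2 + z_β)²σ²/d² = 2×(1.645 + 0.84)²×23.6²/6.0² = 191.1 → n = 192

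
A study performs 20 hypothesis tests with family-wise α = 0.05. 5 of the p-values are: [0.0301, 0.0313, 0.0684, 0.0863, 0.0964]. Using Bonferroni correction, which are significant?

Bonferroni α = 0.05/20 = 0.0025. None of the given p-values are significant.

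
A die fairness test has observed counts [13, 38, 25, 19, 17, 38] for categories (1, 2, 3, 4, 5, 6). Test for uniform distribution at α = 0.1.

Expected = 25 each. χ² = Σ(O-E)²/E = 23.28. df = 5, critical value = 9.236. Reject H₀.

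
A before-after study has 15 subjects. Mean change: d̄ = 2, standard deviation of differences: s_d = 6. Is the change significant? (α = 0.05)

t = d̄/(s_d/√n) = 2/(6/√15) = 1.291. df = 14, critical t = ±2.145. Fail to reject H₀.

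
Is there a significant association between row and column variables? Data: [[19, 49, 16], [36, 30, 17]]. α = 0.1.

χ² = 9.849. df = 2, critical = 4.605. Reject H₀. Variables are dependent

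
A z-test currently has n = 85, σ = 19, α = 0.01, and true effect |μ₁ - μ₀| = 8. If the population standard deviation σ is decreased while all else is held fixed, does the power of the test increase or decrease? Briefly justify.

Power increases: a smaller σ shrinks the standard error σ/√n, moving the sampling distribution under H₁ further from the critical value.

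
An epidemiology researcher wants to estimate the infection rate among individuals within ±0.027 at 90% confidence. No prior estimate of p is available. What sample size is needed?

Conservative approach: use p = 0.5 (maximizes p(1-p) = 0.25). n = z²(0.25)/E² = 1.645²×0.25/0.027² = 928.0 → n = 928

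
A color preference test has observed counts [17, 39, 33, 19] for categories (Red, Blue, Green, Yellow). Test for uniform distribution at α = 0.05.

Expected = 27 each. χ² = Σ(O-E)²/E = 12.741. df = 3, critical value = 7.815. Reject H₀.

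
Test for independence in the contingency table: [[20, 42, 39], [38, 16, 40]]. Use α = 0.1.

χ² = 17.025. df = 2, critical = 4.605. Reject H₀. Variables are dependent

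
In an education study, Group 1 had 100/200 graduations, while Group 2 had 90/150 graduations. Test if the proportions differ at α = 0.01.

p̂₁ = 0.5, p̂₂ = 0.6, pooled p̂ = 0.543. z = -1.858. Critical: ±2.576. Fail to reject H₀.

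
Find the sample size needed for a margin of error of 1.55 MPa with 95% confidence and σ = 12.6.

n = (z*σ/E)² = (1.96×12.6/1.55)² = 253.9 → n = 254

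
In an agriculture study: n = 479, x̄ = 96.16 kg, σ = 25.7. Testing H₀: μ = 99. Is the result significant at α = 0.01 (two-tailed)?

z = (96.16 - 99)/(25.7/√479) = -2.419. Since |z| ≤ 2.576, not significant at α = 0.01.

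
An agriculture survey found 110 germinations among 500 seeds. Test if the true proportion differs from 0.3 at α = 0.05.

p̂ = 0.22, p₀ = 0.3. z = (p̂ - p₀)/√(p₀(1-p₀)/n) = -3.904. Critical: ±1.96. Reject H₀.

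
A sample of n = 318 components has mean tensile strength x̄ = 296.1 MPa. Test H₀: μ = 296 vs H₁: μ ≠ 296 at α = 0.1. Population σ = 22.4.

z = (x̄ - μ₀)/(σ/√n) = (296.1 - 296)/(22.4/√318) = 0.08. Critical value: ±1.645. Since |0.08| ≤ 1.645, Fail to reject H₀.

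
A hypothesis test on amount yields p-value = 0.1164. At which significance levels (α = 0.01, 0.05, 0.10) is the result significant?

p = 0.1164. Not significant at any of the given levels.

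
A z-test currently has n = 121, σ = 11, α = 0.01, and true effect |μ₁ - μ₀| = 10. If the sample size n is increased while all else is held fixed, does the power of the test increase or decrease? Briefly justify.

Power increases: a larger n shrinks the standard error σ/√n, moving the sampling distribution under H₁ further from the critical value.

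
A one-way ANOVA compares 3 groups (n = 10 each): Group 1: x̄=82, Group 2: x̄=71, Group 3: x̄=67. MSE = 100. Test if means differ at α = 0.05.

Grand mean = 73.33. SS_between = 1206.67, MS_between = 603.33. F = 6.033, F_crit ≈ 3.354. Reject H₀.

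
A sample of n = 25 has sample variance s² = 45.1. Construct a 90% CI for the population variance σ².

df = 24. χ²_{0.05} = 36.415, χ²_{0.95} = 13.848. CI for σ² = ((n-1)s²/χ²_{α/2}, (n-1)s²/χ²_{1-α/2}) = (24·45.1/36.415, 24·45.1/13.848) = (29.72, 78.16)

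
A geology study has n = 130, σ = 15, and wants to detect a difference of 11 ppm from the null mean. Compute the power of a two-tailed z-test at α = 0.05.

SE = σ/√n = 15/√130 = 1.316. Non-centrality λ = d/SE = 11/1.316 = 8.361. Power ≈ Φ(λ - z_{α/2}) = Φ(8.361 - 1.96) = Φ(6.401) = 1.0.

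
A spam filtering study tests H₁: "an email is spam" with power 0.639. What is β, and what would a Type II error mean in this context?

β = 1 - power = 1 - 0.639 = 0.361. A Type II error is failing to reject H₀ when H₀ is false (false negative) — here, failing to conclude that an email is spam when in fact it is true. Consequence: a spam email lands in the inbox.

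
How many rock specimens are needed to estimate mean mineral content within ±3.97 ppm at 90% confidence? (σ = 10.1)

n = (z*σ/E)² = (1.645×10.1/3.97)² = 17.5 → n = 18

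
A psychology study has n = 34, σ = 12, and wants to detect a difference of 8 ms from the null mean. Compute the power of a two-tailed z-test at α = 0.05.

SE = σ/√n = 12/√34 = 2.058. Non-centrality λ = d/SE = 8/2.058 = 3.887. Power ≈ Φ(λ - z_{α/2}) = Φ(3.887 - 1.96) = Φ(1.927) = 0.973.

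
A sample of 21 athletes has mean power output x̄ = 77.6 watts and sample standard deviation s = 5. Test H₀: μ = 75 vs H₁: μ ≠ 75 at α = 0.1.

t = (x̄ - μ₀)/(s/√n) = (77.6 - 75)/(5/√21) = 2.383. df = 20, critical t = ±1.725. Reject H₀.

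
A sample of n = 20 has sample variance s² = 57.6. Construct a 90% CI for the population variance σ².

df = 19. χ²_{0.05} = 30.144, χ²_{0.95} = 10.117. CI for σ² = ((n-1)s²/χ²_{α/2}, (n-1)s²/χ²_{1-α/2}) = (19·57.6/30.144, 19·57.6/10.117) = (36.31, 108.17)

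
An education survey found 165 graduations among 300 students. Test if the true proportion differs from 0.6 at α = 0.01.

p̂ = 0.55, p₀ = 0.6. z = (p̂ - p₀)/√(p₀(1-p₀)/n) = -1.768. Critical: ±2.576. Fail to reject H₀.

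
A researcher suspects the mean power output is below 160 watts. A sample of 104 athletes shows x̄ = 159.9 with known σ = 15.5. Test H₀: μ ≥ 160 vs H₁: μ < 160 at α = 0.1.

z = -0.066. Critical value: -1.28. Fail to reject H₀.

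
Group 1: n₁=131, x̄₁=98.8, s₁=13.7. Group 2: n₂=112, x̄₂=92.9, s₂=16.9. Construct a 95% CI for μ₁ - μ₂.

Difference = 5.9. SE = √(13.7²/131 + 16.9²/112) = 1.996. CI = (1.99, 9.81)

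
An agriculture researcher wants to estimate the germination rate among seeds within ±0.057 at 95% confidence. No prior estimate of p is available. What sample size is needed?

Conservative approach: use p = 0.5 (maximizes p(1-p) = 0.25). n = z²(0.25)/E² = 1.96²×0.25/0.057² = 295.6 → n = 296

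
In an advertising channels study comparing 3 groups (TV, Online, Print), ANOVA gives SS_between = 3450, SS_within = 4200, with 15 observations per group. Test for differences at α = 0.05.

df_between = 2, df_within = 42. F = MS_between/MS_within = 1725.0/100.0 = 17.25. F_crit ≈ 3.22. Reject H₀. At least one mean differs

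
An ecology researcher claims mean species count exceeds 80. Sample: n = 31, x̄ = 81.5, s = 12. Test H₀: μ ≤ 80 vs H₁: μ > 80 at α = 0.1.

t = (81.5 - 80)/(12/√31) = 0.696, df = 30. Critical t = 1.31. Fail to reject H₀.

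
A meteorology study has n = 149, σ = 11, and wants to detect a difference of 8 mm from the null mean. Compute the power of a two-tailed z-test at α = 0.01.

SE = σ/√n = 11/√149 = 0.901. Non-centrality λ = d/SE = 8/0.901 = 8.877. Power ≈ Φ(λ - z_{α/2}) = Φ(8.877 - 2.576) = Φ(6.301) = 1.0.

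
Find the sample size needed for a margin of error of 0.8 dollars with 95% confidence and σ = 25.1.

n = (z*σ/E)² = (1.96×25.1/0.8)² = 3781.6 → n = 3782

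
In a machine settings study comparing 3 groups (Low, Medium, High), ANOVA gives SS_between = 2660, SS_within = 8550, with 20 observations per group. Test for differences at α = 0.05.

df_between = 2, df_within = 57. F = MS_between/MS_within = 1330.0/150.0 = 8.867. F_crit ≈ 3.159. Reject H₀. At least one mean differs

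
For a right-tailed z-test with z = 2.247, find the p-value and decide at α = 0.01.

p = P(Z > 2.247) = 1 - Φ(2.247) ≈ 0.0123. Since p ≥ 0.01, fail to reject H₀ (not significant) at α = 0.01.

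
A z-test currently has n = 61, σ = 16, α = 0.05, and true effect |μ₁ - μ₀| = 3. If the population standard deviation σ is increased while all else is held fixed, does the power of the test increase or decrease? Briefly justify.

Power decreases: a larger σ inflates the standard error σ/√n, pulling the sampling distribution under H₁ back toward the critical value.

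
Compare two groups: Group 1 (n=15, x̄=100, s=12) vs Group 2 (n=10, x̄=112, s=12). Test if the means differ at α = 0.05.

Pooled sp = 12.0. t = -2.449, df = 23. Critical t = ±2.069. Reject H₀.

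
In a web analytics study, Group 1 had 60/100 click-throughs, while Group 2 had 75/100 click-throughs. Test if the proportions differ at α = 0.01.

p̂₁ = 0.6, p̂₂ = 0.75, pooled p̂ = 0.675. z = -2.265. Critical: ±2.576. Fail to reject H₀.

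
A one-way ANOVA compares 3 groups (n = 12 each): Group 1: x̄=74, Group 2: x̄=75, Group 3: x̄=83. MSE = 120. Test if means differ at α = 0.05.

Grand mean = 77.33. SS_between = 584.0, MS_between = 292.0. F = 2.433, F_crit ≈ 3.285. Fail to reject H₀.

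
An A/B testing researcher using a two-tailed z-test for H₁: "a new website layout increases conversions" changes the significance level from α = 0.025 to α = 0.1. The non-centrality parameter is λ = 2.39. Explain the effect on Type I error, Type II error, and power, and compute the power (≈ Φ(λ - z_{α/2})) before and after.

Increasing α from 0.025 to 0.1:
• Type I error rate increases (α is the Type I rate by definition).
• Critical value moves from z_{α/2} = 2.241 to 1.645, so power = Φ(λ - z_{α/2}) goes from Φ(2.39 - 2.241) = 0.559 to Φ(2.39 - 1.645) = 0.772.
• Type II error rate β = 1 - power therefore decreases (0.441 → 0.228).
Appropriate when false negatives are costly — here, discarding a layout that would have improved conversions — lost revenue.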